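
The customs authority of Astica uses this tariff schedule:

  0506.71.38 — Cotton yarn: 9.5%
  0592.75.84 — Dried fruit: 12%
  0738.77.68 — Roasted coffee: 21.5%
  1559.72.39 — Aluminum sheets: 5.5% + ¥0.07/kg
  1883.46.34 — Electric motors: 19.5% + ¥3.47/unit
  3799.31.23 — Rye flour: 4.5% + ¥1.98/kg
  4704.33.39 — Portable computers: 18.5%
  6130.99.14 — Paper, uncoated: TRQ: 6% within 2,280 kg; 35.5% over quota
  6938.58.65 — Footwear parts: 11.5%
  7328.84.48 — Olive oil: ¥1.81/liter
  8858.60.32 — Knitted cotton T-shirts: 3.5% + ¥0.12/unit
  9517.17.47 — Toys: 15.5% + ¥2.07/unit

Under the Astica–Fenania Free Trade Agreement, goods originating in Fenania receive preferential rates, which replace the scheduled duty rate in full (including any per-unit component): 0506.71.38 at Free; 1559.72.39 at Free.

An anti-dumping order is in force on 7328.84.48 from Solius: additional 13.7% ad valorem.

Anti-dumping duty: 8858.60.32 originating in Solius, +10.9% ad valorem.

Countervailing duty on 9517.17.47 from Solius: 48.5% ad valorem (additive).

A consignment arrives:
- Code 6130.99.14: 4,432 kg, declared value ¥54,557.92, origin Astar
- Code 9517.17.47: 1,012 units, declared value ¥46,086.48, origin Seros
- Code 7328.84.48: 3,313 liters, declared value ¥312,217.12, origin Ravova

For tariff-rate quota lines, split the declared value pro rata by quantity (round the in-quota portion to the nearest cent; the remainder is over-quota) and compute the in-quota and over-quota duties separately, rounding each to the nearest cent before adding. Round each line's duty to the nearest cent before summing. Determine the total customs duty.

¥26,323.13

Line 1 (6130.99.14, Astar, 4,432 kg, ¥54,557.92):
Code 6130.99.14 is under a tariff-rate quota (threshold 2,280 kg). In-quota: 2,280 kg at 6%; over-quota: 2,152 kg at 35.5%.
Pro-rata value split: in-quota = ¥54,557.92 × 2,280/4,432 = ¥28,066.80; over-quota = ¥54,557.92 − ¥28,066.80 = ¥26,491.12.
In-quota duty = ¥28,066.80 × 6% = ¥1,684.01. Over-quota duty = ¥26,491.12 × 35.5% = ¥9,404.35.
Line duty = ¥1,684.01 + ¥9,404.35 = ¥11,088.36.
Line 2 (9517.17.47, Seros, 1,012 units, ¥46,086.48):
Base rate for 9517.17.47 is 15.5% + ¥2.07/unit.
The additional-duty order on 9517.17.47 targets Solius, not Seros; it does not apply.
Duty = ¥46,086.48 × 15.5% + 1,012 × ¥2.07 = ¥9,238.24.
Line 3 (7328.84.48, Ravova, 3,313 liters, ¥312,217.12):
Base rate for 7328.84.48 is ¥1.81/liter.
The additional-duty order on 7328.84.48 targets Solius, not Ravova; it does not apply.
Duty = 3,313 × ¥1.81 = ¥5,996.53.
Total = ¥11,088.36 + ¥9,238.24 + ¥5,996.53 = ¥26,323.13.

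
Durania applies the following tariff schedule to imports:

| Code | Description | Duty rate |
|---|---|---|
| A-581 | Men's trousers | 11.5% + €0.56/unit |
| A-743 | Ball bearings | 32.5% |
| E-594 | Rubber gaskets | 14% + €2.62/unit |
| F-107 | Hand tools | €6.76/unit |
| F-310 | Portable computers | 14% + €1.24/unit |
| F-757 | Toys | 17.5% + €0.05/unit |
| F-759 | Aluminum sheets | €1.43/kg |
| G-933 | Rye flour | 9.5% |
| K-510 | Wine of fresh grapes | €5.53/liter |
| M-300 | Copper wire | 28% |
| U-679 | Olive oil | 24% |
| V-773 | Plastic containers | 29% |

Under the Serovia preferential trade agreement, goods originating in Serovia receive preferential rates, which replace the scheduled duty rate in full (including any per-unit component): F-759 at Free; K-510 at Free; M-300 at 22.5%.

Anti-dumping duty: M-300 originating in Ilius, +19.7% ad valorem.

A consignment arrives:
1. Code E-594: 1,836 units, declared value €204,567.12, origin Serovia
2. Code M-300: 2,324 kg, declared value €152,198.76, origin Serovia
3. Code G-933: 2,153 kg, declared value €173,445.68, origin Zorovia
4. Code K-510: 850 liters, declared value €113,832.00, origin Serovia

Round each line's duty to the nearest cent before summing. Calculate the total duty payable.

€84,171.78

Line 1 (E-594, Serovia, 1,836 units, €204,567.12):
Base rate for E-594 is 14% + €2.62/unit.
Origin Serovia is the FTA partner but E-594 is not on the preference list; base rate stands.
Duty = €204,567.12 × 14% + 1,836 × €2.62 = €33,449.72.
Line 2 (M-300, Serovia, 2,324 kg, €152,198.76):
Base rate for M-300 is 28%.
Origin Serovia qualifies under the Durania–Serovia agreement and M-300 is covered: preferential rate 22.5% applies instead.
The additional-duty order on M-300 targets Ilius, not Serovia; it does not apply.
Duty = €152,198.76 × 22.5% = €34,244.72.
Line 3 (G-933, Zorovia, 2,153 kg, €173,445.68):
Base rate for G-933 is 9.5%.
Duty = €173,445.68 × 9.5% = €16,477.34.
Line 4 (K-510, Serovia, 850 liters, €113,832.00):
Base rate for K-510 is €5.53/liter.
Origin Serovia qualifies under the Durania–Serovia agreement and K-510 is covered: preferential rate Free applies instead.
Duty = €113,832.00 × 0% = €0.00.
Total = €33,449.72 + €34,244.72 + €16,477.34 + €0.00 = €84,171.78.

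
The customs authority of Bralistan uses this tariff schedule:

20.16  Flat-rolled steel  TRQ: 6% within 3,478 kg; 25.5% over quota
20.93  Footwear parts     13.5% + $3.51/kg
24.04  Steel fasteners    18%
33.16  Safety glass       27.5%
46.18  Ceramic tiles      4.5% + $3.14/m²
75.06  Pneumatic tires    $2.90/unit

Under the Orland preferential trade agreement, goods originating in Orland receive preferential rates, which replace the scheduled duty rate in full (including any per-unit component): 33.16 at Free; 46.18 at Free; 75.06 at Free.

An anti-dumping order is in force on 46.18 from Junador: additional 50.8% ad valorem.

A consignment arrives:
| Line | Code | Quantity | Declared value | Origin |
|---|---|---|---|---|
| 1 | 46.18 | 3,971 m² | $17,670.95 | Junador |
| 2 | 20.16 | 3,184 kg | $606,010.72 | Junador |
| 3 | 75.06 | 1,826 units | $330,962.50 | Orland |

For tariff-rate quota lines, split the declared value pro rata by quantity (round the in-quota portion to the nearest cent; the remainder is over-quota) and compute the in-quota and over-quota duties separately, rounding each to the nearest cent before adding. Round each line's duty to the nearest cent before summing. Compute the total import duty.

$58,601.62

Line 1 (46.18, Junador, 3,971 m², $17,670.95):
Base rate for 46.18 is 4.5% + $3.14/m².
46.18 has an FTA preferential rate, but origin Junador is not Orland; base rate stands.
Additional duty on 46.18 from Junador: +50.8%. Applied ad valorem rate: 4.5% + 50.8% = 55.3%.
Duty = $17,670.95 × 55.3% + 3,971 × $3.14 = $22,240.98.
Line 2 (20.16, Junador, 3,184 kg, $606,010.72):
Code 20.16 is under a tariff-rate quota (threshold 3,478 kg). Quantity 3,184 kg is within the quota, so the in-quota rate 6% applies to the full value.
Duty = $606,010.72 × 6% = $36,360.64.
Line 3 (75.06, Orland, 1,826 units, $330,962.50):
Base rate for 75.06 is $2.90/unit.
Origin Orland qualifies under the Bralistan–Orland agreement and 75.06 is covered: preferential rate Free applies instead.
Duty = $330,962.50 × 0% = $0.00.
Total = $22,240.98 + $36,360.64 + $0.00 = $58,601.62.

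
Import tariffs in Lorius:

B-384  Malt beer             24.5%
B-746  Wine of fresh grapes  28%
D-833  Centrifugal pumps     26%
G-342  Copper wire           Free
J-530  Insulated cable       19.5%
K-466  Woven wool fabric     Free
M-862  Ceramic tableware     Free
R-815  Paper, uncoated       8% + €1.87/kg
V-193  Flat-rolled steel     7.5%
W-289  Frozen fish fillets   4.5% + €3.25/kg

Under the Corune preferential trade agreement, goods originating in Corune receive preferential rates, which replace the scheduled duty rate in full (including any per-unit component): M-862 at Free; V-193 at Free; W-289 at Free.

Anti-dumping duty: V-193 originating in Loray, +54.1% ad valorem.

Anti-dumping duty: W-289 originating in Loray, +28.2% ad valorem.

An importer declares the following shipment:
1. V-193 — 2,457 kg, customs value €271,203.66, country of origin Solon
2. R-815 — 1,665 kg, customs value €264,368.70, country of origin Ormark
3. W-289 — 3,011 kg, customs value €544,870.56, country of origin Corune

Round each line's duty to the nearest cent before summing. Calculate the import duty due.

Line 1 (V-193, Solon, 2,457 kg, €271,203.66):
Base rate for V-193 is 7.5%.
V-193 has an FTA preferential rate, but origin Solon is not Corune; base rate stands.
The additional-duty order on V-193 targets Loray, not Solon; it does not apply.
Duty = €271,203.66 × 7.5% = €20,340.27.
Line 2 (R-815, Ormark, 1,665 kg, €264,368.70):
Base rate for R-815 is 8% + €1.87/kg.
Duty = €264,368.70 × 8% + 1,665 × €1.87 = €24,263.05.
Line 3 (W-289, Corune, 3,011 kg, €544,870.56):
Base rate for W-289 is 4.5% + €3.25/kg.
Origin Corune qualifies under the Lorius–Corune agreement and W-289 is covered: preferential rate Free applies instead.
The additional-duty order on W-289 targets Loray, not Corune; it does not apply.
Duty = €544,870.56 × 0% = €0.00.
Total = €20,340.27 + €24,263.05 + €0.00 = €44,603.32.

€44,603.32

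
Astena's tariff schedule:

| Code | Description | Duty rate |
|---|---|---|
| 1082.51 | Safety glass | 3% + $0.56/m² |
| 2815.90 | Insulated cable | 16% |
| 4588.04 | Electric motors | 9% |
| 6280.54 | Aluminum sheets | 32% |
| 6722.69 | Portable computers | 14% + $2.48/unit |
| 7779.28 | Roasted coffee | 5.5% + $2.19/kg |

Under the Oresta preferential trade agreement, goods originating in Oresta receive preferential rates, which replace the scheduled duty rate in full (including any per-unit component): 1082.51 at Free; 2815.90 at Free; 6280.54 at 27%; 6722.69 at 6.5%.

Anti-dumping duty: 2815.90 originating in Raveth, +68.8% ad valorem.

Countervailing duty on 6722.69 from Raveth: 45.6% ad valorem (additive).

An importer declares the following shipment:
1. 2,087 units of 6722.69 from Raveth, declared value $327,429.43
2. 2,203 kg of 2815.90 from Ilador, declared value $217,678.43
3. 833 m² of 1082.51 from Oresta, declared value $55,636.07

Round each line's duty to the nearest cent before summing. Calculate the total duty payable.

$235,152.25

Line 1 (6722.69, Raveth, 2,087 units, $327,429.43):
Base rate for 6722.69 is 14% + $2.48/unit.
6722.69 has an FTA preferential rate, but origin Raveth is not Oresta; base rate stands.
Additional duty on 6722.69 from Raveth: +45.6%. Applied ad valorem rate: 14% + 45.6% = 59.6%.
Duty = $327,429.43 × 59.6% + 2,087 × $2.48 = $200,323.70.
Line 2 (2815.90, Ilador, 2,203 kg, $217,678.43):
Base rate for 2815.90 is 16%.
2815.90 has an FTA preferential rate, but origin Ilador is not Oresta; base rate stands.
The additional-duty order on 2815.90 targets Raveth, not Ilador; it does not apply.
Duty = $217,678.43 × 16% = $34,828.55.
Line 3 (1082.51, Oresta, 833 m², $55,636.07):
Base rate for 1082.51 is 3% + $0.56/m².
Origin Oresta qualifies under the Astena–Oresta agreement and 1082.51 is covered: preferential rate Free applies instead.
Duty = $55,636.07 × 0% = $0.00.
Total = $200,323.70 + $34,828.55 + $0.00 = $235,152.25.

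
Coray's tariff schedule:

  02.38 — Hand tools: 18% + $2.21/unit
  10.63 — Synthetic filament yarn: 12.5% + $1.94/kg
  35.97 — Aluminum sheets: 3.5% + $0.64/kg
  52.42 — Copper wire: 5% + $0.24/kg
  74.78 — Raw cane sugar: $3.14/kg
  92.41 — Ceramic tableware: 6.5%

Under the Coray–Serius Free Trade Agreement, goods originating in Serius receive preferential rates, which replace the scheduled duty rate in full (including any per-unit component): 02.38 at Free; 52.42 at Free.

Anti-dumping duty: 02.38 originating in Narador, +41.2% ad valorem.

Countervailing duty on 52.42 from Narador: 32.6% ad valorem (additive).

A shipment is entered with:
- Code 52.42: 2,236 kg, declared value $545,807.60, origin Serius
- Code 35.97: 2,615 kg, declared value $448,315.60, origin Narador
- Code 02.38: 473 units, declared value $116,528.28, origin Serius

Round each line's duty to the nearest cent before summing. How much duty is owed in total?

$17,364.65

Line 1 (52.42, Serius, 2,236 kg, $545,807.60):
Base rate for 52.42 is 5% + $0.24/kg.
Origin Serius qualifies under the Coray–Serius agreement and 52.42 is covered: preferential rate Free applies instead.
The additional-duty order on 52.42 targets Narador, not Serius; it does not apply.
Duty = $545,807.60 × 0% = $0.00.
Line 2 (35.97, Narador, 2,615 kg, $448,315.60):
Base rate for 35.97 is 3.5% + $0.64/kg.
Duty = $448,315.60 × 3.5% + 2,615 × $0.64 = $17,364.65.
Line 3 (02.38, Serius, 473 units, $116,528.28):
Base rate for 02.38 is 18% + $2.21/unit.
Origin Serius qualifies under the Coray–Serius agreement and 02.38 is covered: preferential rate Free applies instead.
The additional-duty order on 02.38 targets Narador, not Serius; it does not apply.
Duty = $116,528.28 × 0% = $0.00.
Total = $0.00 + $17,364.65 + $0.00 = $17,364.65.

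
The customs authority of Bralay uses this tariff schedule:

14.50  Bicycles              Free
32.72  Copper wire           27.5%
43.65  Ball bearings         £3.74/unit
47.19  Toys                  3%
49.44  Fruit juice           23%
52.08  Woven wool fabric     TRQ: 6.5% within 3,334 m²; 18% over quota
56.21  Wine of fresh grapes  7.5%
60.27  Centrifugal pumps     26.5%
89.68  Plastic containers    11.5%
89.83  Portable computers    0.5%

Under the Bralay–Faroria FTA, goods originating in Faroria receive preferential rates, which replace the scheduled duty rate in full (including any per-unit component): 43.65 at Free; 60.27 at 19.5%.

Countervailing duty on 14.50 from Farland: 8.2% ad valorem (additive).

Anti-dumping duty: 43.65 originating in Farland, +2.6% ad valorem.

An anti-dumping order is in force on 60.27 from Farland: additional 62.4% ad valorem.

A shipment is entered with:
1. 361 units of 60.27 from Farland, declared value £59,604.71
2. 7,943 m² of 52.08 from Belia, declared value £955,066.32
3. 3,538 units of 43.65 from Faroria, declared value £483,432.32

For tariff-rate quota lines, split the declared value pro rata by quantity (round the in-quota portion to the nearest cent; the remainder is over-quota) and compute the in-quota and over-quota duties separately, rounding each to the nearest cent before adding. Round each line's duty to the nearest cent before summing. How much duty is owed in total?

£178,799.31

Line 1 (60.27, Farland, 361 units, £59,604.71):
Base rate for 60.27 is 26.5%.
60.27 has an FTA preferential rate, but origin Farland is not Faroria; base rate stands.
Additional duty on 60.27 from Farland: +62.4%. Applied ad valorem rate: 26.5% + 62.4% = 88.9%.
Duty = £59,604.71 × 88.9% = £52,988.59.
Line 2 (52.08, Belia, 7,943 m², £955,066.32):
Code 52.08 is under a tariff-rate quota (threshold 3,334 m²). In-quota: 3,334 m² at 6.5%; over-quota: 4,609 m² at 18%.
Pro-rata value split: in-quota = £955,066.32 × 3,334/7,943 = £400,880.16; over-quota = £955,066.32 − £400,880.16 = £554,186.16.
In-quota duty = £400,880.16 × 6.5% = £26,057.21. Over-quota duty = £554,186.16 × 18% = £99,753.51.
Line duty = £26,057.21 + £99,753.51 = £125,810.72.
Line 3 (43.65, Faroria, 3,538 units, £483,432.32):
Base rate for 43.65 is £3.74/unit.
Origin Faroria qualifies under the Bralay–Faroria agreement and 43.65 is covered: preferential rate Free applies instead.
The additional-duty order on 43.65 targets Farland, not Faroria; it does not apply.
Duty = £483,432.32 × 0% = £0.00.
Total = £52,988.59 + £125,810.72 + £0.00 = £178,799.31.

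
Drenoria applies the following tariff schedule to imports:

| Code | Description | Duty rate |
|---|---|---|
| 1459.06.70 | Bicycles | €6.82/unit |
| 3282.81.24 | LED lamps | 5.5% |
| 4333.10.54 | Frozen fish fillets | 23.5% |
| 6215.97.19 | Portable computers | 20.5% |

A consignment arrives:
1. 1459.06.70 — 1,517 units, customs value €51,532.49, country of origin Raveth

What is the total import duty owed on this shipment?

Line 1 (1459.06.70, Raveth, 1,517 units, €51,532.49):
Base rate for 1459.06.70 is €6.82/unit.
Duty = 1,517 × €6.82 = €10,345.94.

€10,345.94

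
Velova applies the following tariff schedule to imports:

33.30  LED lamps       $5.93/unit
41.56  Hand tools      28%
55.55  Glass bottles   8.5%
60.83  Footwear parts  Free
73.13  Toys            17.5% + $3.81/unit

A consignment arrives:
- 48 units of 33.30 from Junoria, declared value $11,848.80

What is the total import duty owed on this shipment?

Line 1 (33.30, Junoria, 48 units, $11,848.80):
Base rate for 33.30 is $5.93/unit.
Duty = 48 × $5.93 = $284.64.

$284.64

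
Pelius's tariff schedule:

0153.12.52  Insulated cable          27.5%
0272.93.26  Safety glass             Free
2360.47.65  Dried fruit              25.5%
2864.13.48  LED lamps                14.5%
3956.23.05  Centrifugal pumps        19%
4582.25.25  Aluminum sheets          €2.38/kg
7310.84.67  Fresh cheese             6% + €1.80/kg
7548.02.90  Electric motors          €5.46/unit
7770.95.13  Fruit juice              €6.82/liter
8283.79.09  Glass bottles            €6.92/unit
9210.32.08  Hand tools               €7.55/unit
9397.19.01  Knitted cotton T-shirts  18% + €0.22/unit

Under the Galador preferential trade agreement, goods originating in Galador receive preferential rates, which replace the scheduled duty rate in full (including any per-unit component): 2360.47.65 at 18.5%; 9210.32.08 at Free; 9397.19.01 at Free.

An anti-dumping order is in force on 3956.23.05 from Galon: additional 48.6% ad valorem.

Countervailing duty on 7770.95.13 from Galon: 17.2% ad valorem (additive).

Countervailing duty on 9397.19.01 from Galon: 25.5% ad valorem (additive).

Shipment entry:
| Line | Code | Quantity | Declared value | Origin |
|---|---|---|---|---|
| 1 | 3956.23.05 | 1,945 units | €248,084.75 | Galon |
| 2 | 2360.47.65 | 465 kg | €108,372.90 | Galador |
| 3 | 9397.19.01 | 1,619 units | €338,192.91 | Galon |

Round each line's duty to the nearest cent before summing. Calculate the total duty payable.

Line 1 (3956.23.05, Galon, 1,945 units, €248,084.75):
Base rate for 3956.23.05 is 19%.
Additional duty on 3956.23.05 from Galon: +48.6%. Applied ad valorem rate: 19% + 48.6% = 67.6%.
Duty = €248,084.75 × 67.6% = €167,705.29.
Line 2 (2360.47.65, Galador, 465 kg, €108,372.90):
Base rate for 2360.47.65 is 25.5%.
Origin Galador qualifies under the Pelius–Galador agreement and 2360.47.65 is covered: preferential rate 18.5% applies instead.
Duty = €108,372.90 × 18.5% = €20,048.99.
Line 3 (9397.19.01, Galon, 1,619 units, €338,192.91):
Base rate for 9397.19.01 is 18% + €0.22/unit.
9397.19.01 has an FTA preferential rate, but origin Galon is not Galador; base rate stands.
Additional duty on 9397.19.01 from Galon: +25.5%. Applied ad valorem rate: 18% + 25.5% = 43.5%.
Duty = €338,192.91 × 43.5% + 1,619 × €0.22 = €147,470.10.
Total = €167,705.29 + €20,048.99 + €147,470.10 = €335,224.38.

€335,224.38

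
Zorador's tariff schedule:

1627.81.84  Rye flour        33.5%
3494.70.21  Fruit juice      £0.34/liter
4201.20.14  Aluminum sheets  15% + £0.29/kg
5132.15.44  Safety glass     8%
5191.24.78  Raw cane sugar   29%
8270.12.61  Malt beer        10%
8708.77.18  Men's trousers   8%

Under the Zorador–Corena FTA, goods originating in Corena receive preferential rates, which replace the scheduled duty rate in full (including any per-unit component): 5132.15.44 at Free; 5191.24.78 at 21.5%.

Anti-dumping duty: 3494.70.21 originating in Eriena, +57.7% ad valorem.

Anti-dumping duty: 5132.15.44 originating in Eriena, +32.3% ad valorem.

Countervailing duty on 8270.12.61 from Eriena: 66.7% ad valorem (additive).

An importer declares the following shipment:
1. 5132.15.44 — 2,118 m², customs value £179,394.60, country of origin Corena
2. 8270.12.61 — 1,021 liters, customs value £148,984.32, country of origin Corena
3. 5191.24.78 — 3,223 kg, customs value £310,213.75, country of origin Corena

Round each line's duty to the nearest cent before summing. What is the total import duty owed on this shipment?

£81,594.39

Line 1 (5132.15.44, Corena, 2,118 m², £179,394.60):
Base rate for 5132.15.44 is 8%.
Origin Corena qualifies under the Zorador–Corena agreement and 5132.15.44 is covered: preferential rate Free applies instead.
The additional-duty order on 5132.15.44 targets Eriena, not Corena; it does not apply.
Duty = £179,394.60 × 0% = £0.00.
Line 2 (8270.12.61, Corena, 1,021 liters, £148,984.32):
Base rate for 8270.12.61 is 10%.
Origin Corena is the FTA partner but 8270.12.61 is not on the preference list; base rate stands.
The additional-duty order on 8270.12.61 targets Eriena, not Corena; it does not apply.
Duty = £148,984.32 × 10% = £14,898.43.
Line 3 (5191.24.78, Corena, 3,223 kg, £310,213.75):
Base rate for 5191.24.78 is 29%.
Origin Corena qualifies under the Zorador–Corena agreement and 5191.24.78 is covered: preferential rate 21.5% applies instead.
Duty = £310,213.75 × 21.5% = £66,695.96.
Total = £0.00 + £14,898.43 + £66,695.96 = £81,594.39.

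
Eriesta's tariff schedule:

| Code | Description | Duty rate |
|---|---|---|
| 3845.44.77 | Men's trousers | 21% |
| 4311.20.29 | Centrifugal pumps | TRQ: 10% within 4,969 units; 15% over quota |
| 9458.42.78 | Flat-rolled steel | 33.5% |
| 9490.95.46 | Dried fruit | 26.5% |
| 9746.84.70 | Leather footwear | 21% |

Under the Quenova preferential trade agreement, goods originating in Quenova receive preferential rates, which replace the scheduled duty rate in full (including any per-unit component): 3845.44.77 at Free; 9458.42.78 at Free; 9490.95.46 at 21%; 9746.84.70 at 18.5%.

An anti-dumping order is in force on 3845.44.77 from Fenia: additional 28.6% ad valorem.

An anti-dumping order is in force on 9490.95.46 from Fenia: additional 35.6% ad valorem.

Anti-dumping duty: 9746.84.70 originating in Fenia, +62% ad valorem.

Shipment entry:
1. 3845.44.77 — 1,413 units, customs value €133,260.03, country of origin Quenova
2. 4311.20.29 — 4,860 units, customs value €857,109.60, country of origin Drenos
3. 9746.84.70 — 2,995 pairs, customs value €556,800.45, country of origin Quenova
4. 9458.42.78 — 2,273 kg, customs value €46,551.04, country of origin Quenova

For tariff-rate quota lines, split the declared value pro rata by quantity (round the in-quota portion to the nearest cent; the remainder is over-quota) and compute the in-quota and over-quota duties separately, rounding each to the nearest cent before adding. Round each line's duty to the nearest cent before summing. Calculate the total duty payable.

€188,719.04

Line 1 (3845.44.77, Quenova, 1,413 units, €133,260.03):
Base rate for 3845.44.77 is 21%.
Origin Quenova qualifies under the Eriesta–Quenova agreement and 3845.44.77 is covered: preferential rate Free applies instead.
The additional-duty order on 3845.44.77 targets Fenia, not Quenova; it does not apply.
Duty = €133,260.03 × 0% = €0.00.
Line 2 (4311.20.29, Drenos, 4,860 units, €857,109.60):
Code 4311.20.29 is under a tariff-rate quota (threshold 4,969 units). Quantity 4,860 units is within the quota, so the in-quota rate 10% applies to the full value.
Duty = €857,109.60 × 10% = €85,710.96.
Line 3 (9746.84.70, Quenova, 2,995 pairs, €556,800.45):
Base rate for 9746.84.70 is 21%.
Origin Quenova qualifies under the Eriesta–Quenova agreement and 9746.84.70 is covered: preferential rate 18.5% applies instead.
The additional-duty order on 9746.84.70 targets Fenia, not Quenova; it does not apply.
Duty = €556,800.45 × 18.5% = €103,008.08.
Line 4 (9458.42.78, Quenova, 2,273 kg, €46,551.04):
Base rate for 9458.42.78 is 33.5%.
Origin Quenova qualifies under the Eriesta–Quenova agreement and 9458.42.78 is covered: preferential rate Free applies instead.
Duty = €46,551.04 × 0% = €0.00.
Total = €0.00 + €85,710.96 + €103,008.08 + €0.00 = €188,719.04.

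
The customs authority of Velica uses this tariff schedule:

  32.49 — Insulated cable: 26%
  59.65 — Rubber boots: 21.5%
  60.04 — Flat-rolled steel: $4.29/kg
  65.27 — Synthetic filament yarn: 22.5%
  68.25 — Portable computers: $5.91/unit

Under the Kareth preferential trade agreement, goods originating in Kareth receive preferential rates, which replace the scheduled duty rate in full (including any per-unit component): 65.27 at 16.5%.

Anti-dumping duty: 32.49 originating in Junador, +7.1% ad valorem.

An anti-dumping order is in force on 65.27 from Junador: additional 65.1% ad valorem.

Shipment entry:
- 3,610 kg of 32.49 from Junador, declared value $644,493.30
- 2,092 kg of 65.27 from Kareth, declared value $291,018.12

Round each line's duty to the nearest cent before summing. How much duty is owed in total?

$261,345.27

Line 1 (32.49, Junador, 3,610 kg, $644,493.30):
Base rate for 32.49 is 26%.
Additional duty on 32.49 from Junador: +7.1%. Applied ad valorem rate: 26% + 7.1% = 33.1%.
Duty = $644,493.30 × 33.1% = $213,327.28.
Line 2 (65.27, Kareth, 2,092 kg, $291,018.12):
Base rate for 65.27 is 22.5%.
Origin Kareth qualifies under the Velica–Kareth agreement and 65.27 is covered: preferential rate 16.5% applies instead.
The additional-duty order on 65.27 targets Junador, not Kareth; it does not apply.
Duty = $291,018.12 × 16.5% = $48,017.99.
Total = $213,327.28 + $48,017.99 = $261,345.27.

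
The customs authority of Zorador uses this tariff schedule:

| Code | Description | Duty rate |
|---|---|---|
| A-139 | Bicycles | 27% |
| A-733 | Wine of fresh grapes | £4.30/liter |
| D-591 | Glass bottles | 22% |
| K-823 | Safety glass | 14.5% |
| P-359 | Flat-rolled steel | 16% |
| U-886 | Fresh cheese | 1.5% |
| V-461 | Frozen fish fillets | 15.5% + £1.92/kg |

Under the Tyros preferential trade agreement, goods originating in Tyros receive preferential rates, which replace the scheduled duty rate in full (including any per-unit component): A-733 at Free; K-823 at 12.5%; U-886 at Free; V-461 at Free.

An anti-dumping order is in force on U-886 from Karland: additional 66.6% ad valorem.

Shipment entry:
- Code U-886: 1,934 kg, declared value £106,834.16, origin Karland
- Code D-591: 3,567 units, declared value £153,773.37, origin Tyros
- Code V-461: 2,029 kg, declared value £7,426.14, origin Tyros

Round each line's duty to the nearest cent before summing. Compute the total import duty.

£106,584.20

Line 1 (U-886, Karland, 1,934 kg, £106,834.16):
Base rate for U-886 is 1.5%.
U-886 has an FTA preferential rate, but origin Karland is not Tyros; base rate stands.
Additional duty on U-886 from Karland: +66.6%. Applied ad valorem rate: 1.5% + 66.6% = 68.1%.
Duty = £106,834.16 × 68.1% = £72,754.06.
Line 2 (D-591, Tyros, 3,567 units, £153,773.37):
Base rate for D-591 is 22%.
Origin Tyros is the FTA partner but D-591 is not on the preference list; base rate stands.
Duty = £153,773.37 × 22% = £33,830.14.
Line 3 (V-461, Tyros, 2,029 kg, £7,426.14):
Base rate for V-461 is 15.5% + £1.92/kg.
Origin Tyros qualifies under the Zorador–Tyros agreement and V-461 is covered: preferential rate Free applies instead.
Duty = £7,426.14 × 0% = £0.00.
Total = £72,754.06 + £33,830.14 + £0.00 = £106,584.20.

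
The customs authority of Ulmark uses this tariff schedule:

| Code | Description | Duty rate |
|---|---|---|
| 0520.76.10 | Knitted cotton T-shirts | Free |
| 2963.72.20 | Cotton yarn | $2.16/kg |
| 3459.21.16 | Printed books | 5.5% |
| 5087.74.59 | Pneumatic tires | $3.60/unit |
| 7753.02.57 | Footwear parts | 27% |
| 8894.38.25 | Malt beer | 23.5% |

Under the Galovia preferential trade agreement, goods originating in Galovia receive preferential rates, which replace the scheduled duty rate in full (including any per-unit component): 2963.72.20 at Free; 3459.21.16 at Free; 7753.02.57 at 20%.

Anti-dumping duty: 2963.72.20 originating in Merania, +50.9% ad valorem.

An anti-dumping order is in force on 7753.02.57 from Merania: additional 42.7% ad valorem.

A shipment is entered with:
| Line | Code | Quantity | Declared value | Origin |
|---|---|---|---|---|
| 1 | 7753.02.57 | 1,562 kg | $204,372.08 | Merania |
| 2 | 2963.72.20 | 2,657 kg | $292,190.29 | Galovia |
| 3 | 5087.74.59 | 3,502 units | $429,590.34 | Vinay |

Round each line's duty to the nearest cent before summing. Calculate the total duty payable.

$155,054.54

Line 1 (7753.02.57, Merania, 1,562 kg, $204,372.08):
Base rate for 7753.02.57 is 27%.
7753.02.57 has an FTA preferential rate, but origin Merania is not Galovia; base rate stands.
Additional duty on 7753.02.57 from Merania: +42.7%. Applied ad valorem rate: 27% + 42.7% = 69.7%.
Duty = $204,372.08 × 69.7% = $142,447.34.
Line 2 (2963.72.20, Galovia, 2,657 kg, $292,190.29):
Base rate for 2963.72.20 is $2.16/kg.
Origin Galovia qualifies under the Ulmark–Galovia agreement and 2963.72.20 is covered: preferential rate Free applies instead.
The additional-duty order on 2963.72.20 targets Merania, not Galovia; it does not apply.
Duty = $292,190.29 × 0% = $0.00.
Line 3 (5087.74.59, Vinay, 3,502 units, $429,590.34):
Base rate for 5087.74.59 is $3.60/unit.
Duty = 3,502 × $3.60 = $12,607.20.
Total = $142,447.34 + $0.00 + $12,607.20 = $155,054.54.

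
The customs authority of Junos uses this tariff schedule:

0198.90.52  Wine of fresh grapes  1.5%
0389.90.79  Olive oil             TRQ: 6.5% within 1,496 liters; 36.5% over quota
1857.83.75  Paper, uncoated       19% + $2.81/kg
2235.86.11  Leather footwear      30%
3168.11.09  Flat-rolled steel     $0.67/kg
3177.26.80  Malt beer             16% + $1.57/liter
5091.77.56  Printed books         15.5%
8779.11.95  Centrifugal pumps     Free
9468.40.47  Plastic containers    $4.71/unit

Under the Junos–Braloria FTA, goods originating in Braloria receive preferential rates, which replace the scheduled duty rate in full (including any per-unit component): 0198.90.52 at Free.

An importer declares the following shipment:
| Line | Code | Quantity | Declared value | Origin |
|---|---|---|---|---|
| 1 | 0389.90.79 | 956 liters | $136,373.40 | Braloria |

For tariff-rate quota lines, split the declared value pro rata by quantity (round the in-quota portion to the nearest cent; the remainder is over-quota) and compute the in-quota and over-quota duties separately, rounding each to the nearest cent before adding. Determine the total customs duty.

Line 1 (0389.90.79, Braloria, 956 liters, $136,373.40):
Code 0389.90.79 is under a tariff-rate quota (threshold 1,496 liters). Quantity 956 liters is within the quota, so the in-quota rate 6.5% applies to the full value.
Duty = $136,373.40 × 6.5% = $8,864.27.

$8,864.27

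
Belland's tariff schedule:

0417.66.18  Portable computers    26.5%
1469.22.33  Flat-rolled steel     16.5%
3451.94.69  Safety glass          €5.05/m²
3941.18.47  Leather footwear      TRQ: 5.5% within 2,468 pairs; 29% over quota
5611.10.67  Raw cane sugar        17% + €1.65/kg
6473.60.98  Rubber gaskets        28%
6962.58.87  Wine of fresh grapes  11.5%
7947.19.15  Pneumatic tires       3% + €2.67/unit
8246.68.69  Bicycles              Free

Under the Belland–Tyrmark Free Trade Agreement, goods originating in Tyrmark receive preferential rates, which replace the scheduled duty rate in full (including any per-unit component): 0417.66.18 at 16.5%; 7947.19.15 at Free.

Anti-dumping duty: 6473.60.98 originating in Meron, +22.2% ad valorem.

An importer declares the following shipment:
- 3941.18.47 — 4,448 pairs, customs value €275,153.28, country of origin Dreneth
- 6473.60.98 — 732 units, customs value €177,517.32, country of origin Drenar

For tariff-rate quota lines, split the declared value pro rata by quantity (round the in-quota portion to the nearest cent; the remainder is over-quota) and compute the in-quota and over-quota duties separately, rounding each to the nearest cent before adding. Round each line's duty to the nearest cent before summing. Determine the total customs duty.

Line 1 (3941.18.47, Dreneth, 4,448 pairs, €275,153.28):
Code 3941.18.47 is under a tariff-rate quota (threshold 2,468 pairs). In-quota: 2,468 pairs at 5.5%; over-quota: 1,980 pairs at 29%.
Pro-rata value split: in-quota = €275,153.28 × 2,468/4,448 = €152,670.48; over-quota = €275,153.28 − €152,670.48 = €122,482.80.
In-quota duty = €152,670.48 × 5.5% = €8,396.88. Over-quota duty = €122,482.80 × 29% = €35,520.01.
Line duty = €8,396.88 + €35,520.01 = €43,916.89.
Line 2 (6473.60.98, Drenar, 732 units, €177,517.32):
Base rate for 6473.60.98 is 28%.
The additional-duty order on 6473.60.98 targets Meron, not Drenar; it does not apply.
Duty = €177,517.32 × 28% = €49,704.85.
Total = €43,916.89 + €49,704.85 = €93,621.74.

€93,621.74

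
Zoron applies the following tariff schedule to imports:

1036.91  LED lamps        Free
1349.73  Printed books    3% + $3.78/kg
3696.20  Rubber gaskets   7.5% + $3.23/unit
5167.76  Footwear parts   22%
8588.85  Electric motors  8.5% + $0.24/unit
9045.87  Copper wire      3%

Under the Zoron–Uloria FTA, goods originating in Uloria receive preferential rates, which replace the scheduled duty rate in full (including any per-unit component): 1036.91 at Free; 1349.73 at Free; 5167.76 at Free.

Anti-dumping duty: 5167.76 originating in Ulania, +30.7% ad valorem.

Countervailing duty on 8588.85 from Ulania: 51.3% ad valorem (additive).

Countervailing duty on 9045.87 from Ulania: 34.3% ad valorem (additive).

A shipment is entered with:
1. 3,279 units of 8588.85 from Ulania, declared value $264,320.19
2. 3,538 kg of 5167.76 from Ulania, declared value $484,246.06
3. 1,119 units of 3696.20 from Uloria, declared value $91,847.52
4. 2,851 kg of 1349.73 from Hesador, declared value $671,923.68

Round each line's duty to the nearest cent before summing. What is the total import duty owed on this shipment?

Line 1 (8588.85, Ulania, 3,279 units, $264,320.19):
Base rate for 8588.85 is 8.5% + $0.24/unit.
Additional duty on 8588.85 from Ulania: +51.3%. Applied ad valorem rate: 8.5% + 51.3% = 59.8%.
Duty = $264,320.19 × 59.8% + 3,279 × $0.24 = $158,850.43.
Line 2 (5167.76, Ulania, 3,538 kg, $484,246.06):
Base rate for 5167.76 is 22%.
5167.76 has an FTA preferential rate, but origin Ulania is not Uloria; base rate stands.
Additional duty on 5167.76 from Ulania: +30.7%. Applied ad valorem rate: 22% + 30.7% = 52.7%.
Duty = $484,246.06 × 52.7% = $255,197.67.
Line 3 (3696.20, Uloria, 1,119 units, $91,847.52):
Base rate for 3696.20 is 7.5% + $3.23/unit.
Origin Uloria is the FTA partner but 3696.20 is not on the preference list; base rate stands.
Duty = $91,847.52 × 7.5% + 1,119 × $3.23 = $10,502.93.
Line 4 (1349.73, Hesador, 2,851 kg, $671,923.68):
Base rate for 1349.73 is 3% + $3.78/kg.
1349.73 has an FTA preferential rate, but origin Hesador is not Uloria; base rate stands.
Duty = $671,923.68 × 3% + 2,851 × $3.78 = $30,934.49.
Total = $158,850.43 + $255,197.67 + $10,502.93 + $30,934.49 = $455,485.52.

$455,485.52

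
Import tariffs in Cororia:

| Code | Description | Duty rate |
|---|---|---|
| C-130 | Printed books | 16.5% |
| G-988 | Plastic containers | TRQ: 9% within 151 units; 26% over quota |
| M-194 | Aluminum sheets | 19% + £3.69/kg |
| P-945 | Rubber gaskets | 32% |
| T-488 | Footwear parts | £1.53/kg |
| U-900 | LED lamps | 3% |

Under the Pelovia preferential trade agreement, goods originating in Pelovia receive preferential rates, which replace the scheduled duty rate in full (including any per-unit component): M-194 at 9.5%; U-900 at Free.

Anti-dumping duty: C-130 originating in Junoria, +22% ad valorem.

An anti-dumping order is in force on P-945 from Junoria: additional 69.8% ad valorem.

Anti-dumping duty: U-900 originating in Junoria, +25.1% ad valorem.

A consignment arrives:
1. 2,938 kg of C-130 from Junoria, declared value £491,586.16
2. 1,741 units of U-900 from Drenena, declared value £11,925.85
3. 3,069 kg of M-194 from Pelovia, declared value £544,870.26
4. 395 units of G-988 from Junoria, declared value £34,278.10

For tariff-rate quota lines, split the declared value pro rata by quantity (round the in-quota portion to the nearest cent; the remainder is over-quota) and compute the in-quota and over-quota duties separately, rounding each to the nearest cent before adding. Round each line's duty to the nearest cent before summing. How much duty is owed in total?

Line 1 (C-130, Junoria, 2,938 kg, £491,586.16):
Base rate for C-130 is 16.5%.
Additional duty on C-130 from Junoria: +22%. Applied ad valorem rate: 16.5% + 22% = 38.5%.
Duty = £491,586.16 × 38.5% = £189,260.67.
Line 2 (U-900, Drenena, 1,741 units, £11,925.85):
Base rate for U-900 is 3%.
U-900 has an FTA preferential rate, but origin Drenena is not Pelovia; base rate stands.
The additional-duty order on U-900 targets Junoria, not Drenena; it does not apply.
Duty = £11,925.85 × 3% = £357.78.
Line 3 (M-194, Pelovia, 3,069 kg, £544,870.26):
Base rate for M-194 is 19% + £3.69/kg.
Origin Pelovia qualifies under the Cororia–Pelovia agreement and M-194 is covered: preferential rate 9.5% applies instead.
Duty = £544,870.26 × 9.5% = £51,762.67.
Line 4 (G-988, Junoria, 395 units, £34,278.10):
Code G-988 is under a tariff-rate quota (threshold 151 units). In-quota: 151 units at 9%; over-quota: 244 units at 26%.
Pro-rata value split: in-quota = £34,278.10 × 151/395 = £13,103.78; over-quota = £34,278.10 − £13,103.78 = £21,174.32.
In-quota duty = £13,103.78 × 9% = £1,179.34. Over-quota duty = £21,174.32 × 26% = £5,505.32.
Line duty = £1,179.34 + £5,505.32 = £6,684.66.
Total = £189,260.67 + £357.78 + £51,762.67 + £6,684.66 = £248,065.78.

£248,065.78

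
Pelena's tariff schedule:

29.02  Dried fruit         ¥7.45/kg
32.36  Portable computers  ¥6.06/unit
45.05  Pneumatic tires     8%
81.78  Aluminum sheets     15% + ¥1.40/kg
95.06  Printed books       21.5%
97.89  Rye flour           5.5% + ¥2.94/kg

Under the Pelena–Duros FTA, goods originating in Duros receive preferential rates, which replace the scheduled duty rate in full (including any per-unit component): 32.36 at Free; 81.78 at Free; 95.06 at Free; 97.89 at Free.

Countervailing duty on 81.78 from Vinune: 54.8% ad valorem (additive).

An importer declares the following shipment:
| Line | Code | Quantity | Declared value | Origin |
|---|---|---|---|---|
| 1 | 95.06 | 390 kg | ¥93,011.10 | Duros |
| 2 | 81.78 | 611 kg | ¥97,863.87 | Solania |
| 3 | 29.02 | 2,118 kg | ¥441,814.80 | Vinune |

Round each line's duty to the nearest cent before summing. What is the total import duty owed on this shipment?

Line 1 (95.06, Duros, 390 kg, ¥93,011.10):
Base rate for 95.06 is 21.5%.
Origin Duros qualifies under the Pelena–Duros agreement and 95.06 is covered: preferential rate Free applies instead.
Duty = ¥93,011.10 × 0% = ¥0.00.
Line 2 (81.78, Solania, 611 kg, ¥97,863.87):
Base rate for 81.78 is 15% + ¥1.40/kg.
81.78 has an FTA preferential rate, but origin Solania is not Duros; base rate stands.
The additional-duty order on 81.78 targets Vinune, not Solania; it does not apply.
Duty = ¥97,863.87 × 15% + 611 × ¥1.40 = ¥15,534.98.
Line 3 (29.02, Vinune, 2,118 kg, ¥441,814.80):
Base rate for 29.02 is ¥7.45/kg.
Duty = 2,118 × ¥7.45 = ¥15,779.10.
Total = ¥0.00 + ¥15,534.98 + ¥15,779.10 = ¥31,314.08.

¥31,314.08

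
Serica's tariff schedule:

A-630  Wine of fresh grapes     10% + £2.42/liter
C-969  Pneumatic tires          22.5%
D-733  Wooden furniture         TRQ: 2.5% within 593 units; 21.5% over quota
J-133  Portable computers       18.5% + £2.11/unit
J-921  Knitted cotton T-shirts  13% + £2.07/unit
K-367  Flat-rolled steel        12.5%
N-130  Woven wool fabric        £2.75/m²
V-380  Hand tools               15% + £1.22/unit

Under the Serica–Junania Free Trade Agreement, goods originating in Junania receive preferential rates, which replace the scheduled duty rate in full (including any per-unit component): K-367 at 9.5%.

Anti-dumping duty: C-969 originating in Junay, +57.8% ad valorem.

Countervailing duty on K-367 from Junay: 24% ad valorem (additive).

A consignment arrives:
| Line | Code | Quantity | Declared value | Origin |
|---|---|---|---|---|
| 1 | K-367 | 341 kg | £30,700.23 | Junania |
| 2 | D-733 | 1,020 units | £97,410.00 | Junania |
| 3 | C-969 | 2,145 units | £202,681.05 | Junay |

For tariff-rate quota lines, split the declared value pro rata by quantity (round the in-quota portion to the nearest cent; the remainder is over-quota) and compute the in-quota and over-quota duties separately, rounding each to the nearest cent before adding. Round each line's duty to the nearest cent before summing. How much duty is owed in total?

£175,852.57

Line 1 (K-367, Junania, 341 kg, £30,700.23):
Base rate for K-367 is 12.5%.
Origin Junania qualifies under the Serica–Junania agreement and K-367 is covered: preferential rate 9.5% applies instead.
The additional-duty order on K-367 targets Junay, not Junania; it does not apply.
Duty = £30,700.23 × 9.5% = £2,916.52.
Line 2 (D-733, Junania, 1,020 units, £97,410.00):
Code D-733 is under a tariff-rate quota (threshold 593 units). In-quota: 593 units at 2.5%; over-quota: 427 units at 21.5%.
Pro-rata value split: in-quota = £97,410.00 × 593/1,020 = £56,631.50; over-quota = £97,410.00 − £56,631.50 = £40,778.50.
In-quota duty = £56,631.50 × 2.5% = £1,415.79. Over-quota duty = £40,778.50 × 21.5% = £8,767.38.
Line duty = £1,415.79 + £8,767.38 = £10,183.17.
Line 3 (C-969, Junay, 2,145 units, £202,681.05):
Base rate for C-969 is 22.5%.
Additional duty on C-969 from Junay: +57.8%. Applied ad valorem rate: 22.5% + 57.8% = 80.3%.
Duty = £202,681.05 × 80.3% = £162,752.88.
Total = £2,916.52 + £10,183.17 + £162,752.88 = £175,852.57.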